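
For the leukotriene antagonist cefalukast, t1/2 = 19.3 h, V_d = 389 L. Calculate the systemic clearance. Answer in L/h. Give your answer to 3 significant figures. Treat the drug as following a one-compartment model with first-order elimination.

14.0 L/h

k = ln2 / t½ = 0.693147 / 19.3 = 0.03591 h⁻¹
CL = k × Vd = 0.03591 × 389 = 13.97 L/h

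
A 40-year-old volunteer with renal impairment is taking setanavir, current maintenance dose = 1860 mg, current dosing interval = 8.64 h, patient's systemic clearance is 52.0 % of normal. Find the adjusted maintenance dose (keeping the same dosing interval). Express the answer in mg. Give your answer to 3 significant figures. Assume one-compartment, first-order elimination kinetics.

967 mg

To keep the same average steady-state level, dosing rate must scale with clearance.
CL ratio = 52.0 / 100 = 0.5200
New dose (same interval) = 1860 × 0.5200 = 967.2 mg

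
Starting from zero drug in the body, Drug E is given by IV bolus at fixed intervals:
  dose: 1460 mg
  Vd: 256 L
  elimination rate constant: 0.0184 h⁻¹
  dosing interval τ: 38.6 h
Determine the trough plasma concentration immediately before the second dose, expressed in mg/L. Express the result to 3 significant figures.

C₀ per dose = Dose / Vd = 1460 / 256 = 5.703 mg/L
Fraction remaining after one interval: r = e^(−kτ) = e^(−0.01840 × 38.6) = 0.4915
Before dose 2, 1 dose has been given (aged 1τ).
C_trough = C₀ × r = 5.703 × 0.4915 = 2.803 mg/L

2.80 mg/L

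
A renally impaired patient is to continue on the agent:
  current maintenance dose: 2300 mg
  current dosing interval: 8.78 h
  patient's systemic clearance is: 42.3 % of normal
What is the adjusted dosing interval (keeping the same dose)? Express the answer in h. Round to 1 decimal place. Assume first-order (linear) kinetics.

To keep the same average steady-state level, dosing rate must scale with clearance.
CL ratio = 42.3 / 100 = 0.4230
New interval (same dose) = 8.78 / 0.4230 = 20.76 h

20.8 h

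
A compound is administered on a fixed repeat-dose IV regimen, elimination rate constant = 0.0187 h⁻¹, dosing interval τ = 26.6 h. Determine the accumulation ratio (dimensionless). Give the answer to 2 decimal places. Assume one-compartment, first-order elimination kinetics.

e^(−kτ) = e^(−0.01870 × 26.6) = 0.6081
Accumulation ratio R = 1 / (1 − e^(−kτ)) = 1 / (1 − 0.6081) = 2.552

2.55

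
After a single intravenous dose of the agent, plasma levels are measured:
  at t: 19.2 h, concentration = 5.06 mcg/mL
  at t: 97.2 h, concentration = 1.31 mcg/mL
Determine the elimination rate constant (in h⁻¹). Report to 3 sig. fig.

0.0173 h⁻¹

k = ln(C₁/C₂) / (t₂ − t₁) = ln(5.06/1.31) / (97.2 − 19.2)
  = 1.351 / 78.00 = 0.01732 h⁻¹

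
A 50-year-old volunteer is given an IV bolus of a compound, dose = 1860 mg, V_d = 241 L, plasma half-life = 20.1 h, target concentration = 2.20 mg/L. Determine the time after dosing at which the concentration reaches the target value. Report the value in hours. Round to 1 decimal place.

36.4 h

C₀ = Dose / Vd = 1860 / 241 = 7.718 mg/L
k = ln2 / t½ = 0.693147 / 20.1 = 0.03448 h⁻¹
t = ln(C₀ / C) / k = ln(7.718 / 2.20) / 0.03448
  = ln(3.508) / 0.03448 = 1.255 / 0.03448 = 36.40 h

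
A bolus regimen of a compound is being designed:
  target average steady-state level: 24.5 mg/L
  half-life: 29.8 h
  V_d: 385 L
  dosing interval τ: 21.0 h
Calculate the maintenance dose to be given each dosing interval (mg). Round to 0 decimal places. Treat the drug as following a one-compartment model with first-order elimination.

4607 mg

k = ln2 / t½ = 0.693147 / 29.8 = 0.02326 h⁻¹
CL = k × Vd = 0.02326 × 385 = 8.955 L/h
At steady state, Dose/τ = Css × CL.
Dose = Css × CL × τ = 24.5 × 8.955 × 21.0 = 4607 mg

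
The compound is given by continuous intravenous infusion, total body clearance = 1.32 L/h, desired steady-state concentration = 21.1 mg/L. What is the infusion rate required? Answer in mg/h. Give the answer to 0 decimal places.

28 mg/h

At steady state, infusion rate R₀ = Css × CL = 21.1 × 1.320 = 27.85 mg/h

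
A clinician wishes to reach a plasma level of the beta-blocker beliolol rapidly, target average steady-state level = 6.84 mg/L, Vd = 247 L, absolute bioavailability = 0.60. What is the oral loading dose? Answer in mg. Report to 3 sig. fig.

2820 mg

LD = Css × Vd / F = 6.84 × 247 / 0.60 = 2816 mg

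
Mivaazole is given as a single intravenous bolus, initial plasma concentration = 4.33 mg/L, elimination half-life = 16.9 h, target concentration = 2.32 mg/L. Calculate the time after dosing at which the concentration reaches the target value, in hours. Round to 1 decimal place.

k = ln2 / t½ = 0.693147 / 16.9 = 0.04101 h⁻¹
t = ln(C₀ / C) / k = ln(4.330 / 2.32) / 0.04101
  = ln(1.866) / 0.04101 = 0.6238 / 0.04101 = 15.21 h

15.2 h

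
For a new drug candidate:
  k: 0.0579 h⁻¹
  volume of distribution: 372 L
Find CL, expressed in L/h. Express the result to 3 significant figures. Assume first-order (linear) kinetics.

21.5 L/h

CL = k × Vd = 0.0579 × 372 = 21.54 L/h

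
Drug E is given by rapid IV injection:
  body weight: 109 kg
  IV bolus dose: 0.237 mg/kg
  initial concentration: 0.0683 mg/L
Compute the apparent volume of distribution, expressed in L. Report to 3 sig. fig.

Dose = 0.237 × 109 = 25.83 mg
Vd = Dose / C₀ = 25.83 / 0.0683 = 378.2 L

378 L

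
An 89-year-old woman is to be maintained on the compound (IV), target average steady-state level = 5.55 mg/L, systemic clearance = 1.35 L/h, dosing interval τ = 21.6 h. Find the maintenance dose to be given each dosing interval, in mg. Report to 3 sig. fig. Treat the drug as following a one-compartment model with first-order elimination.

162 mg

At steady state, Dose/τ = Css × CL.
Dose = Css × CL × τ = 5.55 × 1.350 × 21.6 = 161.8 mg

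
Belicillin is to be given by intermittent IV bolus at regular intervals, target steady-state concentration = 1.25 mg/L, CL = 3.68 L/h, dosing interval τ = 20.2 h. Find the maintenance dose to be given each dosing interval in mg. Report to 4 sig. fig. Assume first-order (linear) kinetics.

92.92 mg

At steady state, Dose/τ = Css × CL.
Dose = Css × CL × τ = 1.25 × 3.680 × 20.2 = 92.92 mg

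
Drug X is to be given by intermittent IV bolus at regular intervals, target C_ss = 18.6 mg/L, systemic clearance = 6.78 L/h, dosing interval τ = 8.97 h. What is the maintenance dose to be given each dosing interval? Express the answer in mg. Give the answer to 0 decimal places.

1131 mg

At steady state, Dose/τ = Css × CL.
Dose = Css × CL × τ = 18.6 × 6.780 × 8.97 = 1131 mg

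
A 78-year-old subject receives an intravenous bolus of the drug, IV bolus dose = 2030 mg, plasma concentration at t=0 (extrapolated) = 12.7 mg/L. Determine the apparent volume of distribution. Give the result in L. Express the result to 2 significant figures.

Vd = Dose / C₀ = 2030 / 12.7 = 159.8 L

160 L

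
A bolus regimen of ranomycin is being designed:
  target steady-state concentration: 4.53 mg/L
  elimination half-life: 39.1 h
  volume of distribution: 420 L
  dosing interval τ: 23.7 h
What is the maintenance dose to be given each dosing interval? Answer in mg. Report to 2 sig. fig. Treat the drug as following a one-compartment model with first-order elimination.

800 mg

k = ln2 / t½ = 0.693147 / 39.1 = 0.01773 h⁻¹
CL = k × Vd = 0.01773 × 420 = 7.447 L/h
At steady state, Dose/τ = Css × CL.
Dose = Css × CL × τ = 4.53 × 7.447 × 23.7 = 799.5 mg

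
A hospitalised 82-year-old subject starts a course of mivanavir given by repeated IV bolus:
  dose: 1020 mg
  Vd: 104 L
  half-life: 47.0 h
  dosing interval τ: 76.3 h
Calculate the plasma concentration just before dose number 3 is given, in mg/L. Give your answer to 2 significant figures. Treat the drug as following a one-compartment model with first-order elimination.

4.2 mg/L

C₀ per dose = Dose / Vd = 1020 / 104 = 9.808 mg/L
k = ln2 / t½ = 0.693147 / 47.0 = 0.01475 h⁻¹
Fraction remaining after one interval: r = e^(−kτ) = e^(−0.01475 × 76.3) = 0.3245
Before dose 3, 2 doses have been given (aged 1τ, 2τ).
C_trough = C₀ × (r + r²) = 9.808 × (0.3245 + 0.1053) = 4.215 mg/L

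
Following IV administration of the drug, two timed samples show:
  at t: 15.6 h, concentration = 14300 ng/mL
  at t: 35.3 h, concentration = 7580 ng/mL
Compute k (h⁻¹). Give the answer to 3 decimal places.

k = ln(C₁/C₂) / (t₂ − t₁) = ln(14300/7580) / (35.3 − 15.6)
  = 0.6347 / 19.70 = 0.03222 h⁻¹

0.032 h⁻¹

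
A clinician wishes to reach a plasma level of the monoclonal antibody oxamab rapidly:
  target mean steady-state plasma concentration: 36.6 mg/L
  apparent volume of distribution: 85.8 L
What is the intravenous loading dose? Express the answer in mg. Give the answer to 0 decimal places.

LD = Css × Vd = 36.6 × 85.8 = 3140 mg

3140 mg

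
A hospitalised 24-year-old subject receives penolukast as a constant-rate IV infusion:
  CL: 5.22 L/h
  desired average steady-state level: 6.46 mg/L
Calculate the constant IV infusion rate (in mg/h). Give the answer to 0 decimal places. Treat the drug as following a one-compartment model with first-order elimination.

At steady state, infusion rate R₀ = Css × CL = 6.46 × 5.220 = 33.72 mg/h

34 mg/h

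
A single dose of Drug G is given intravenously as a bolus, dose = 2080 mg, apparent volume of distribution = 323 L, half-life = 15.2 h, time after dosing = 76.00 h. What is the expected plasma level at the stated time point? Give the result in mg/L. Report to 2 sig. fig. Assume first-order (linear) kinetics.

0.20 mg/L

C₀ = Dose / Vd = 2080 / 323 = 6.440 mg/L
k = ln2 / t½ = 0.693147 / 15.2 = 0.04560 h⁻¹
t / t½ = 76.00 / 15.2 = 5 half-lives
C = C₀ × (1/2)^5 = 6.440 × 0.03125 = 0.2013 mg/L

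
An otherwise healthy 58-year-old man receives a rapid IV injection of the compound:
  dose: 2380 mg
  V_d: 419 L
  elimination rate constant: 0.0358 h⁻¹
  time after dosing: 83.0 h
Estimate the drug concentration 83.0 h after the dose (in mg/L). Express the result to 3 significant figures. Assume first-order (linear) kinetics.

0.291 mg/L

C₀ = Dose / Vd = 2380 / 419 = 5.680 mg/L
C = C₀ · e^(−k·t) = 5.680 × e^(−0.03580 × 83.0)
  = 5.680 × 0.05123 = 0.2910 mg/L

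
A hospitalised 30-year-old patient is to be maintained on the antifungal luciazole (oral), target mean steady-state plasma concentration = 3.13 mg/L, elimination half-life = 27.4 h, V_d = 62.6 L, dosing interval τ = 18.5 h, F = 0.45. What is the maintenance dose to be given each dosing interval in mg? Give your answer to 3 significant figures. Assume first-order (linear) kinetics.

k = ln2 / t½ = 0.693147 / 27.4 = 0.02530 h⁻¹
CL = k × Vd = 0.02530 × 62.6 = 1.584 L/h
At steady state, F × (Dose/τ) = Css × CL.
Dose = Css × CL × τ / F = 3.13 × 1.584 × 18.5 / 0.45 = 203.8 mg

204 mg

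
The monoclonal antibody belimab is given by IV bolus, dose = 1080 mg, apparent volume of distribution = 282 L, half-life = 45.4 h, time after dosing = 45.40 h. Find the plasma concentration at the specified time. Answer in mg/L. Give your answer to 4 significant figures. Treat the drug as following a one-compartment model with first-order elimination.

1.915 mg/L

C₀ = Dose / Vd = 1080 / 282 = 3.830 mg/L
k = ln2 / t½ = 0.693147 / 45.4 = 0.01527 h⁻¹
t / t½ = 45.40 / 45.4 = 1 half-lives
C = C₀ × (1/2)^1 = 3.830 × 0.5000 = 1.915 mg/L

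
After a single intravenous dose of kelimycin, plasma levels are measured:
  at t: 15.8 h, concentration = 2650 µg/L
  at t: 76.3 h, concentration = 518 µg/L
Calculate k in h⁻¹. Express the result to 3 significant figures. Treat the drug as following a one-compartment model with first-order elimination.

k = ln(C₁/C₂) / (t₂ − t₁) = ln(2650/518) / (76.3 − 15.8)
  = 1.632 / 60.50 = 0.02698 h⁻¹

0.0270 h⁻¹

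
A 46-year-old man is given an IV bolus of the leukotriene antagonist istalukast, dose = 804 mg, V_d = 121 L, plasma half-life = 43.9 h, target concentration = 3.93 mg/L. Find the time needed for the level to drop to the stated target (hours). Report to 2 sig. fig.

33 h

C₀ = Dose / Vd = 804.0 / 121 = 6.645 mg/L
k = ln2 / t½ = 0.693147 / 43.9 = 0.01579 h⁻¹
t = ln(C₀ / C) / k = ln(6.645 / 3.93) / 0.01579
  = ln(1.691) / 0.01579 = 0.5253 / 0.01579 = 33.27 h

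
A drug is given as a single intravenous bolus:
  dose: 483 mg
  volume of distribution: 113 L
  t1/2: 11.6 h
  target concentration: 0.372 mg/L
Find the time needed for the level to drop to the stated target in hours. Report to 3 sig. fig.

40.9 h

C₀ = Dose / Vd = 483.0 / 113 = 4.274 mg/L
k = ln2 / t½ = 0.693147 / 11.6 = 0.05975 h⁻¹
t = ln(C₀ / C) / k = ln(4.274 / 0.372) / 0.05975
  = ln(11.49) / 0.05975 = 2.441 / 0.05975 = 40.85 h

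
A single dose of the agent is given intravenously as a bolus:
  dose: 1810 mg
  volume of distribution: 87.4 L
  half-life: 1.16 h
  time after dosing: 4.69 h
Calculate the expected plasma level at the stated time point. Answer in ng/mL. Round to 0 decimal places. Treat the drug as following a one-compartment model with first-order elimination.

C₀ = Dose / Vd = 1810 / 87.4 = 20.71 mg/L
k = ln2 / t½ = 0.693147 / 1.16 = 0.5975 h⁻¹
C = C₀ · e^(−k·t) = 20.71 × e^(−0.5975 × 4.69)
  = 20.71 × 0.06067 = 1.256 mg/L
Convert: 1.256 mg/L × 1000 = 1256 ng/mL

1256 ng/mL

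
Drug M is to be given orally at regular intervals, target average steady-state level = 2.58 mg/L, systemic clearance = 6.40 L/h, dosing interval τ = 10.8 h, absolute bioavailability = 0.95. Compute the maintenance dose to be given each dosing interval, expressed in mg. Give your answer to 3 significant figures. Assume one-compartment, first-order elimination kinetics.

188 mg

At steady state, F × (Dose/τ) = Css × CL.
Dose = Css × CL × τ / F = 2.58 × 6.400 × 10.8 / 0.95 = 187.7 mg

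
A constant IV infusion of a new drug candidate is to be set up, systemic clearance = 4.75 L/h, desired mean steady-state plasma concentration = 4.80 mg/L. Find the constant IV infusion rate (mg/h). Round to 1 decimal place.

At steady state, infusion rate R₀ = Css × CL = 4.80 × 4.750 = 22.80 mg/h

22.8 mg/h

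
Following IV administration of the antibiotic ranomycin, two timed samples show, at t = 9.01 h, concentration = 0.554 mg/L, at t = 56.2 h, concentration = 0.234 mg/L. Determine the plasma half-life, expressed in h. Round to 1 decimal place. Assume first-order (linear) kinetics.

38.0 h

k = ln(C₁/C₂) / (t₂ − t₁) = ln(0.554/0.234) / (56.2 − 9.01)
  = 0.8618 / 47.19 = 0.01826 h⁻¹
t½ = ln2 / k = 0.693147 / 0.01826 = 37.96 h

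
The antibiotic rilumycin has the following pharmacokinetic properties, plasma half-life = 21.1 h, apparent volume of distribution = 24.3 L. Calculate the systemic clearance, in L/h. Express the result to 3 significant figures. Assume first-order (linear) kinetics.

0.798 L/h

k = ln2 / t½ = 0.693147 / 21.1 = 0.03285 h⁻¹
CL = k × Vd = 0.03285 × 24.3 = 0.7983 L/h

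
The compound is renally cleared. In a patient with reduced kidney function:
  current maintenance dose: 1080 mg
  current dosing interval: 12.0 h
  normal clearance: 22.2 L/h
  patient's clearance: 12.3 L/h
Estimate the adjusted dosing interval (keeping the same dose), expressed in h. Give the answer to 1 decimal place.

21.7 h

To keep the same average steady-state level, dosing rate must scale with clearance.
CL ratio = 12.3 / 22.2 = 0.5541
New interval (same dose) = 12.0 / 0.5541 = 21.66 h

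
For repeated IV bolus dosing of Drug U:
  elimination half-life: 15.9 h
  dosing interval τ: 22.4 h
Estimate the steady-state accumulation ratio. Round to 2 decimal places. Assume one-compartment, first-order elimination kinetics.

1.60

k = ln2 / t½ = 0.693147 / 15.9 = 0.04359 h⁻¹
e^(−kτ) = e^(−0.04359 × 22.4) = 0.3767
Accumulation ratio R = 1 / (1 − e^(−kτ)) = 1 / (1 − 0.3767) = 1.604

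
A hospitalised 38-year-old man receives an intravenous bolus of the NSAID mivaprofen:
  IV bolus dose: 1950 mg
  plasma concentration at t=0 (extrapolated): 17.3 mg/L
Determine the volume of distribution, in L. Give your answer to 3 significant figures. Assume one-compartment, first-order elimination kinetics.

113 L

Vd = Dose / C₀ = 1950 / 17.3 = 112.7 L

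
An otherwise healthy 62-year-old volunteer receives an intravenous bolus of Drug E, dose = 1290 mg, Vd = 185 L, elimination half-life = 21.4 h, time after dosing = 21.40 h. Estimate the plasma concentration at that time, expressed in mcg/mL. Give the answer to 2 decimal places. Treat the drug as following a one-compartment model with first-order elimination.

3.49 mcg/mL

C₀ = Dose / Vd = 1290 / 185 = 6.973 mg/L
k = ln2 / t½ = 0.693147 / 21.4 = 0.03239 h⁻¹
t / t½ = 21.40 / 21.4 = 1 half-lives
C = C₀ × (1/2)^1 = 6.973 × 0.5000 = 3.487 mg/L
(3.487 mg/L = 3.487 mcg/mL)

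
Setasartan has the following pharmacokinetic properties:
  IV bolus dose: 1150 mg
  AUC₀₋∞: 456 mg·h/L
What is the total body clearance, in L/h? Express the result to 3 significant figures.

2.52 L/h

CL = Dose / AUC = 1150 / 456 = 2.522 L/h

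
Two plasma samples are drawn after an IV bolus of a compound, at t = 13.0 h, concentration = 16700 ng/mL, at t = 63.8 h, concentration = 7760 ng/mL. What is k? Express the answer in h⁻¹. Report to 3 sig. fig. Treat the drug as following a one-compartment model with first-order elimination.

0.0151 h⁻¹

k = ln(C₁/C₂) / (t₂ − t₁) = ln(16700/7760) / (63.8 − 13.0)
  = 0.7664 / 50.80 = 0.01509 h⁻¹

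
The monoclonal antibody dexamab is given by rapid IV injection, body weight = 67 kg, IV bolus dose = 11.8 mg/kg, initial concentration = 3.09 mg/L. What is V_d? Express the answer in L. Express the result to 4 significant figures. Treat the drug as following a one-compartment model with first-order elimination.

Dose = 11.8 × 67 = 790.6 mg
Vd = Dose / C₀ = 790.6 / 3.09 = 255.9 L

255.9 L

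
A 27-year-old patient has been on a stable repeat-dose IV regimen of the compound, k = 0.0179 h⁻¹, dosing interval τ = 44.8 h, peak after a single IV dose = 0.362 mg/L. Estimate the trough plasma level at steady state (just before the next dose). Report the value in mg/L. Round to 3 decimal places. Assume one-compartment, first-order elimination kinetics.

e^(−kτ) = e^(−0.01790 × 44.8) = 0.4485
Accumulation ratio R = 1 / (1 − e^(−kτ)) = 1 / (1 − 0.4485) = 1.813
Steady-state trough = C₀ × R × e^(−kτ) = 0.362 × 1.813 × 0.4485 = 0.2944 mg/L

0.294 mg/L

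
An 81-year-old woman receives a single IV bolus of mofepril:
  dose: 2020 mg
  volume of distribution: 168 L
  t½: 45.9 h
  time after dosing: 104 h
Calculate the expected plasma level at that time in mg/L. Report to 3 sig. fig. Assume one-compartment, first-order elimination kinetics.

C₀ = Dose / Vd = 2020 / 168 = 12.02 mg/L
k = ln2 / t½ = 0.693147 / 45.9 = 0.01510 h⁻¹
C = C₀ · e^(−k·t) = 12.02 × e^(−0.01510 × 104)
  = 12.02 × 0.2080 = 2.500 mg/L

2.50 mg/L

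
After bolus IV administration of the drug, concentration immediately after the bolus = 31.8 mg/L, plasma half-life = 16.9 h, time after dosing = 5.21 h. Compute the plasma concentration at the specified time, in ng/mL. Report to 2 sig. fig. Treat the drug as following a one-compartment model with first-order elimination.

26000 ng/mL

k = ln2 / t½ = 0.693147 / 16.9 = 0.04101 h⁻¹
C = C₀ · e^(−k·t) = 31.80 × e^(−0.04101 × 5.21)
  = 31.80 × 0.8076 = 25.68 mg/L
Convert: 25.68 mg/L × 1000 = 25680 ng/mL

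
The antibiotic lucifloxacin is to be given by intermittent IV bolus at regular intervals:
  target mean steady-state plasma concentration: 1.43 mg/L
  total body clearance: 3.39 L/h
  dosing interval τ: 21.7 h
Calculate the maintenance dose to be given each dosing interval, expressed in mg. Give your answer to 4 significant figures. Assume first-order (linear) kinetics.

105.2 mg

At steady state, Dose/τ = Css × CL.
Dose = Css × CL × τ = 1.43 × 3.390 × 21.7 = 105.2 mg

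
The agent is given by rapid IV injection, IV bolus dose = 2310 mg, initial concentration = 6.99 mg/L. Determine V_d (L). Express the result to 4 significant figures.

330.5 L

Vd = Dose / C₀ = 2310 / 6.99 = 330.5 L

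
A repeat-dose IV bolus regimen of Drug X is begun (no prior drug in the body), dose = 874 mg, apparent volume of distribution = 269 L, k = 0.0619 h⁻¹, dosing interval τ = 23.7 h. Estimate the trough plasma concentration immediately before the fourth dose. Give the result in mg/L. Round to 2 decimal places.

0.96 mg/L

C₀ per dose = Dose / Vd = 874 / 269 = 3.249 mg/L
Fraction remaining after one interval: r = e^(−kτ) = e^(−0.06190 × 23.7) = 0.2306
Before dose 4, 3 doses have been given (aged 1τ, 2τ, 3τ).
C_trough = C₀ × (r + r² + … + r^3) = C₀ × r(1−r^3)/(1−r)
        = 3.249 × 0.2306 × (1 − 0.01226) / (1 − 0.2306) = 0.9618 mg/L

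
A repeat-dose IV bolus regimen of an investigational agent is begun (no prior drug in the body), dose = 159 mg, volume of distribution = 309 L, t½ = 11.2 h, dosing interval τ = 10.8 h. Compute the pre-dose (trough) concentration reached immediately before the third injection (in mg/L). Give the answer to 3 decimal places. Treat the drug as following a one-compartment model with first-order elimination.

C₀ per dose = Dose / Vd = 159 / 309 = 0.5146 mg/L
k = ln2 / t½ = 0.693147 / 11.2 = 0.06189 h⁻¹
Fraction remaining after one interval: r = e^(−kτ) = e^(−0.06189 × 10.8) = 0.5125
Before dose 3, 2 doses have been given (aged 1τ, 2τ).
C_trough = C₀ × (r + r²) = 0.5146 × (0.5125 + 0.2627) = 0.3989 mg/L

0.399 mg/L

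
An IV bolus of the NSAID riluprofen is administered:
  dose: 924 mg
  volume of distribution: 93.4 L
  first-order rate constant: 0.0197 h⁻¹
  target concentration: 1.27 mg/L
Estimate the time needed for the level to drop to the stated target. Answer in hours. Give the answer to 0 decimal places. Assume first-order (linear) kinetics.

C₀ = Dose / Vd = 924.0 / 93.4 = 9.893 mg/L
t = ln(C₀ / C) / k = ln(9.893 / 1.27) / 0.01970
  = ln(7.790) / 0.01970 = 2.053 / 0.01970 = 104.2 h

104 h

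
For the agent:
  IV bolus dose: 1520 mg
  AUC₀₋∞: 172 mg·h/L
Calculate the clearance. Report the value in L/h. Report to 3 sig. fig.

8.84 L/h

CL = Dose / AUC = 1520 / 172 = 8.837 L/h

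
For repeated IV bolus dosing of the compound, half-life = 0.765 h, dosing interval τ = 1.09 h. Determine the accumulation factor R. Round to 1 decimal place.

1.6

k = ln2 / t½ = 0.693147 / 0.765 = 0.9061 h⁻¹
e^(−kτ) = e^(−0.9061 × 1.09) = 0.3725
Accumulation ratio R = 1 / (1 − e^(−kτ)) = 1 / (1 − 0.3725) = 1.594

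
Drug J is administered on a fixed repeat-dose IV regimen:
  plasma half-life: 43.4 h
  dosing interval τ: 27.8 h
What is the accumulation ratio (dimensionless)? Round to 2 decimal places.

2.79

k = ln2 / t½ = 0.693147 / 43.4 = 0.01597 h⁻¹
e^(−kτ) = e^(−0.01597 × 27.8) = 0.6415
Accumulation ratio R = 1 / (1 − e^(−kτ)) = 1 / (1 − 0.6415) = 2.789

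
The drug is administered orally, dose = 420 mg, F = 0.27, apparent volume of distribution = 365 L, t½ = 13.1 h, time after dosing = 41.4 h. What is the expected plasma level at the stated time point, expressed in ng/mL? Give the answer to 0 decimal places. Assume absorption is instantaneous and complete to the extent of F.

Amount reaching circulation = F × Dose = 0.27 × 420.0 = 113.4 mg
C₀ = F·Dose / Vd = 113.4 / 365 = 0.3107 mg/L
k = ln2 / t½ = 0.693147 / 13.1 = 0.05291 h⁻¹
C = C₀ · e^(−k·t) = 0.3107 × e^(−0.05291 × 41.4)
  = 0.3107 × 0.1119 = 0.03477 mg/L
Convert: 0.03477 mg/L × 1000 = 34.77 ng/mL

35 ng/mL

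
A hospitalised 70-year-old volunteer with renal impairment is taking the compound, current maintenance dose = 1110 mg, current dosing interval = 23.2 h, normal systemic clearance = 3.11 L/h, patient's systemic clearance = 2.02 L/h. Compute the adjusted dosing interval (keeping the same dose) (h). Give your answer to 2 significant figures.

To keep the same average steady-state level, dosing rate must scale with clearance.
CL ratio = 2.02 / 3.11 = 0.6495
New interval (same dose) = 23.2 / 0.6495 = 35.72 h

36 h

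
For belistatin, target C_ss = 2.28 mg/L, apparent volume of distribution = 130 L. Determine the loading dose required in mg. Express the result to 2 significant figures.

300 mg

LD = Css × Vd = 2.28 × 130 = 296.4 mg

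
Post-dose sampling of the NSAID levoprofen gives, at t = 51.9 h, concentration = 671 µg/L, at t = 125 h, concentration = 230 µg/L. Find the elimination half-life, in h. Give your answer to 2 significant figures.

k = ln(C₁/C₂) / (t₂ − t₁) = ln(671/230) / (125 − 51.9)
  = 1.071 / 73.10 = 0.01465 h⁻¹
t½ = ln2 / k = 0.693147 / 0.01465 = 47.31 h

47 h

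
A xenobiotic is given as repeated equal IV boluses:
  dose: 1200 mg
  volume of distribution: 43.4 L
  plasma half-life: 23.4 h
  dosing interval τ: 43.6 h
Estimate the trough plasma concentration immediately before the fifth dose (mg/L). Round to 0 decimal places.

C₀ per dose = Dose / Vd = 1200 / 43.4 = 27.65 mg/L
k = ln2 / t½ = 0.693147 / 23.4 = 0.02962 h⁻¹
Fraction remaining after one interval: r = e^(−kτ) = e^(−0.02962 × 43.6) = 0.2749
Before dose 5, 4 doses have been given (aged 1τ, 2τ, 3τ, 4τ).
C_trough = C₀ × (r + r² + … + r^4) = C₀ × r(1−r^4)/(1−r)
        = 27.65 × 0.2749 × (1 − 0.005711) / (1 − 0.2749) = 10.42 mg/L

10 mg/L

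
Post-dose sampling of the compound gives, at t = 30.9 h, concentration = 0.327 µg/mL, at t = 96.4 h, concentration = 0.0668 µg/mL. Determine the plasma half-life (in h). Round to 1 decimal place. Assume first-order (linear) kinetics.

k = ln(C₁/C₂) / (t₂ − t₁) = ln(0.327/0.0668) / (96.4 − 30.9)
  = 1.588 / 65.50 = 0.02424 h⁻¹
t½ = ln2 / k = 0.693147 / 0.02424 = 28.60 h

28.6 h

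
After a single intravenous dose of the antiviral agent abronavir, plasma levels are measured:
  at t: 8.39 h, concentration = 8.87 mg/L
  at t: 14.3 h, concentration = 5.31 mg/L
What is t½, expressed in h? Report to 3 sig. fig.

k = ln(C₁/C₂) / (t₂ − t₁) = ln(8.87/5.31) / (14.3 − 8.39)
  = 0.5131 / 5.910 = 0.08682 h⁻¹
t½ = ln2 / k = 0.693147 / 0.08682 = 7.984 h

7.98 h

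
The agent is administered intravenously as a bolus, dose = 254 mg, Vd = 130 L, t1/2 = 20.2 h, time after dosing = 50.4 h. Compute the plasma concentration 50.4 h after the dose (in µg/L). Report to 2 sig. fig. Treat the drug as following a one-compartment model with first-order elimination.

350 µg/L

C₀ = Dose / Vd = 254.0 / 130 = 1.954 mg/L
k = ln2 / t½ = 0.693147 / 20.2 = 0.03431 h⁻¹
C = C₀ · e^(−k·t) = 1.954 × e^(−0.03431 × 50.4)
  = 1.954 × 0.1774 = 0.3466 mg/L
Convert: 0.3466 mg/L × 1000 = 346.6 µg/L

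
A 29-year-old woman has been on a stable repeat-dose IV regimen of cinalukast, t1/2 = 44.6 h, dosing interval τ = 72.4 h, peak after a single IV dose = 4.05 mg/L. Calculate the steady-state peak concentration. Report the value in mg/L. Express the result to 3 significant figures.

k = ln2 / t½ = 0.693147 / 44.6 = 0.01554 h⁻¹
e^(−kτ) = e^(−0.01554 × 72.4) = 0.3246
Accumulation ratio R = 1 / (1 − e^(−kτ)) = 1 / (1 − 0.3246) = 1.481
Steady-state peak = C₀ × R = 4.05 × 1.481 = 5.998 mg/L

6.00 mg/L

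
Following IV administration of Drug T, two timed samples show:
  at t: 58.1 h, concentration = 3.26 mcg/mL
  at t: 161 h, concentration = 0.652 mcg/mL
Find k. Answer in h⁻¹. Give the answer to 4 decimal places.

0.0156 h⁻¹

k = ln(C₁/C₂) / (t₂ − t₁) = ln(3.26/0.652) / (161 − 58.1)
  = 1.609 / 102.9 = 0.01564 h⁻¹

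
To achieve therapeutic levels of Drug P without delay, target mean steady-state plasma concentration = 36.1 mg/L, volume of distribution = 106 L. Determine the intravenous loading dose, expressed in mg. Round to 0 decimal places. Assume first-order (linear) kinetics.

LD = Css × Vd = 36.1 × 106 = 3827 mg

3827 mg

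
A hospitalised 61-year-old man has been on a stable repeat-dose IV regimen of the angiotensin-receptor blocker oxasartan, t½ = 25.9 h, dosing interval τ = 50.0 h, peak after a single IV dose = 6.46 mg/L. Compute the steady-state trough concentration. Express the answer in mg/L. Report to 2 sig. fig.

2.3 mg/L

k = ln2 / t½ = 0.693147 / 25.9 = 0.02676 h⁻¹
e^(−kτ) = e^(−0.02676 × 50.0) = 0.2624
Accumulation ratio R = 1 / (1 − e^(−kτ)) = 1 / (1 − 0.2624) = 1.356
Steady-state trough = C₀ × R × e^(−kτ) = 6.46 × 1.356 × 0.2624 = 2.299 mg/L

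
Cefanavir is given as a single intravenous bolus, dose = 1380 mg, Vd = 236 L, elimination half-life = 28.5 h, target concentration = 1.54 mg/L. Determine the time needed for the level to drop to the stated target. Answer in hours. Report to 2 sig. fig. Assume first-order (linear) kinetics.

55 h

C₀ = Dose / Vd = 1380 / 236 = 5.847 mg/L
k = ln2 / t½ = 0.693147 / 28.5 = 0.02432 h⁻¹
t = ln(C₀ / C) / k = ln(5.847 / 1.54) / 0.02432
  = ln(3.797) / 0.02432 = 1.334 / 0.02432 = 54.85 h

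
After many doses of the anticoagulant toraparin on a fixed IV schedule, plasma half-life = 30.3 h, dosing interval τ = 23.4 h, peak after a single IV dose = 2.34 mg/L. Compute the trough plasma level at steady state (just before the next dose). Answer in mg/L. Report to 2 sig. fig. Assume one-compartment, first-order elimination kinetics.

3.3 mg/L

k = ln2 / t½ = 0.693147 / 30.3 = 0.02288 h⁻¹
e^(−kτ) = e^(−0.02288 × 23.4) = 0.5854
Accumulation ratio R = 1 / (1 − e^(−kτ)) = 1 / (1 − 0.5854) = 2.412
Steady-state trough = C₀ × R × e^(−kτ) = 2.34 × 2.412 × 0.5854 = 3.304 mg/L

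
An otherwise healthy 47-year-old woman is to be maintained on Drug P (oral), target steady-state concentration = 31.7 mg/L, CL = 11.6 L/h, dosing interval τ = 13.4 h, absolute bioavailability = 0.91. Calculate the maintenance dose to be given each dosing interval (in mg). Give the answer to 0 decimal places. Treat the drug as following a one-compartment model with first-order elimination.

5415 mg

At steady state, F × (Dose/τ) = Css × CL.
Dose = Css × CL × τ / F = 31.7 × 11.60 × 13.4 / 0.91 = 5415 mg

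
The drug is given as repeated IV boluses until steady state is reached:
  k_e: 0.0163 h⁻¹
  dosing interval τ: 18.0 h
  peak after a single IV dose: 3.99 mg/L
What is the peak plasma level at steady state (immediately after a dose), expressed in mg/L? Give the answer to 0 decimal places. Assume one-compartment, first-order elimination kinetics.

16 mg/L

e^(−kτ) = e^(−0.01630 × 18.0) = 0.7457
Accumulation ratio R = 1 / (1 − e^(−kτ)) = 1 / (1 − 0.7457) = 3.932
Steady-state peak = C₀ × R = 3.99 × 3.932 = 15.69 mg/L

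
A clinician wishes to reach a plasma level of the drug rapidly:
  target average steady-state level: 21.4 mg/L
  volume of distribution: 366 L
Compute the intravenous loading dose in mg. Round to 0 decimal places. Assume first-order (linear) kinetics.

7832 mg

LD = Css × Vd = 21.4 × 366 = 7832 mg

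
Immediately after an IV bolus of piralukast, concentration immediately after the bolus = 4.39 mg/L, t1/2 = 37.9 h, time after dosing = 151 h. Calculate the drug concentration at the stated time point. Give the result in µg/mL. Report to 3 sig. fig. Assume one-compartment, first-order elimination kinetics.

k = ln2 / t½ = 0.693147 / 37.9 = 0.01829 h⁻¹
C = C₀ · e^(−k·t) = 4.390 × e^(−0.01829 × 151)
  = 4.390 × 0.06318 = 0.2774 mg/L
(0.2774 mg/L = 0.2774 µg/mL)

0.277 µg/mL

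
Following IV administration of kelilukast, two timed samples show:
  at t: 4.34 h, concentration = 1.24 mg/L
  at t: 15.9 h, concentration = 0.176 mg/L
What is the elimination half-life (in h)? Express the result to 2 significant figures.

k = ln(C₁/C₂) / (t₂ − t₁) = ln(1.24/0.176) / (15.9 − 4.34)
  = 1.952 / 11.56 = 0.1689 h⁻¹
t½ = ln2 / k = 0.693147 / 0.1689 = 4.104 h

4.1 h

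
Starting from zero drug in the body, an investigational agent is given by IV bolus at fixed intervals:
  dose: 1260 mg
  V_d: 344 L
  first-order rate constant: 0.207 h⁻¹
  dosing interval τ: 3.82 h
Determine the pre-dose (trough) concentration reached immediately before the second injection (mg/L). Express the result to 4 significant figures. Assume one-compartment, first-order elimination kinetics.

C₀ per dose = Dose / Vd = 1260 / 344 = 3.663 mg/L
Fraction remaining after one interval: r = e^(−kτ) = e^(−0.2070 × 3.82) = 0.4535
Before dose 2, 1 dose has been given (aged 1τ).
C_trough = C₀ × r = 3.663 × 0.4535 = 1.661 mg/L

1.661 mg/L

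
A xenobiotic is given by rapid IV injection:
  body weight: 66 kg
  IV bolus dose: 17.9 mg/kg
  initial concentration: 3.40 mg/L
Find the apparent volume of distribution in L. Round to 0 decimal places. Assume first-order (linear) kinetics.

Dose = 17.9 × 66 = 1181 mg
Vd = Dose / C₀ = 1181 / 3.40 = 347.4 L

347 L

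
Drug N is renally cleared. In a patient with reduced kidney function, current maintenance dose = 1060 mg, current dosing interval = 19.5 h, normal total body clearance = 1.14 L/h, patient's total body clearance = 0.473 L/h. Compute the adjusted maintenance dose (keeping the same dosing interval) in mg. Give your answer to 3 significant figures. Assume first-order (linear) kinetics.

To keep the same average steady-state level, dosing rate must scale with clearance.
CL ratio = 0.473 / 1.14 = 0.4149
New dose (same interval) = 1060 × 0.4149 = 439.8 mg

440 mg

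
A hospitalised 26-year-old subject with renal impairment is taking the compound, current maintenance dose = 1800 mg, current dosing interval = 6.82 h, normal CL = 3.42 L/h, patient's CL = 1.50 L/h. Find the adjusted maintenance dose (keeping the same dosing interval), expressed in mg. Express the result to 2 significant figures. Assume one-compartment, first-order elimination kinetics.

To keep the same average steady-state level, dosing rate must scale with clearance.
CL ratio = 1.50 / 3.42 = 0.4386
New dose (same interval) = 1800 × 0.4386 = 789.5 mg

790 mg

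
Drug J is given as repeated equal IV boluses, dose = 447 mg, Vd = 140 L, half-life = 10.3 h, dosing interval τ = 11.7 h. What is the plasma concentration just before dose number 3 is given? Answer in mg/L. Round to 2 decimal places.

C₀ per dose = Dose / Vd = 447 / 140 = 3.193 mg/L
k = ln2 / t½ = 0.693147 / 10.3 = 0.06730 h⁻¹
Fraction remaining after one interval: r = e^(−kτ) = e^(−0.06730 × 11.7) = 0.4550
Before dose 3, 2 doses have been given (aged 1τ, 2τ).
C_trough = C₀ × (r + r²) = 3.193 × (0.4550 + 0.2070) = 2.114 mg/L

2.11 mg/L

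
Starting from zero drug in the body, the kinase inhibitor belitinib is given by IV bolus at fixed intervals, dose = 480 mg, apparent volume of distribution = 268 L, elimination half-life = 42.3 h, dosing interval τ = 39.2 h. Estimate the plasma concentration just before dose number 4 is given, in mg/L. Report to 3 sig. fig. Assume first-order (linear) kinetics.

C₀ per dose = Dose / Vd = 480 / 268 = 1.791 mg/L
k = ln2 / t½ = 0.693147 / 42.3 = 0.01639 h⁻¹
Fraction remaining after one interval: r = e^(−kτ) = e^(−0.01639 × 39.2) = 0.5260
Before dose 4, 3 doses have been given (aged 1τ, 2τ, 3τ).
C_trough = C₀ × (r + r² + … + r^3) = C₀ × r(1−r^3)/(1−r)
        = 1.791 × 0.5260 × (1 − 0.1455) / (1 − 0.5260) = 1.698 mg/L

1.70 mg/L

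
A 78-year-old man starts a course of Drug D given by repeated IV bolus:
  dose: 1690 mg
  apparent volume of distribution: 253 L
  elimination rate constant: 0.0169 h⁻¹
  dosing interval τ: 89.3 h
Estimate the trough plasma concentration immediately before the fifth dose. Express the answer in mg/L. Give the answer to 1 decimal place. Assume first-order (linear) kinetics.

1.9 mg/L

C₀ per dose = Dose / Vd = 1690 / 253 = 6.680 mg/L
Fraction remaining after one interval: r = e^(−kτ) = e^(−0.01690 × 89.3) = 0.2211
Before dose 5, 4 doses have been given (aged 1τ, 2τ, 3τ, 4τ).
C_trough = C₀ × (r + r² + … + r^4) = C₀ × r(1−r^4)/(1−r)
        = 6.680 × 0.2211 × (1 − 0.002390) / (1 − 0.2211) = 1.892 mg/L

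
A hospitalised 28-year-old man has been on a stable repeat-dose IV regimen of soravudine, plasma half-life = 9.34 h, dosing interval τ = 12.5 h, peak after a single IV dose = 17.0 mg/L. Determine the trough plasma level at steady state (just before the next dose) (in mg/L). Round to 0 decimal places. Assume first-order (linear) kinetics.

11 mg/L

k = ln2 / t½ = 0.693147 / 9.34 = 0.07421 h⁻¹
e^(−kτ) = e^(−0.07421 × 12.5) = 0.3955
Accumulation ratio R = 1 / (1 − e^(−kτ)) = 1 / (1 − 0.3955) = 1.654
Steady-state trough = C₀ × R × e^(−kτ) = 17.0 × 1.654 × 0.3955 = 11.12 mg/L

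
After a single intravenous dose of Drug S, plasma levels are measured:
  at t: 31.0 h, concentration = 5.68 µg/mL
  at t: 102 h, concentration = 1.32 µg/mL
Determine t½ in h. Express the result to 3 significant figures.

33.7 h

k = ln(C₁/C₂) / (t₂ − t₁) = ln(5.68/1.32) / (102 − 31.0)
  = 1.459 / 71.00 = 0.02055 h⁻¹
t½ = ln2 / k = 0.693147 / 0.02055 = 33.73 h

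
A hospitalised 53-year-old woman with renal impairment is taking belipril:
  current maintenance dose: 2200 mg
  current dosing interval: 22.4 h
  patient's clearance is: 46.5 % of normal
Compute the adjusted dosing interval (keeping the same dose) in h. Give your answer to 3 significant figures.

To keep the same average steady-state level, dosing rate must scale with clearance.
CL ratio = 46.5 / 100 = 0.4650
New interval (same dose) = 22.4 / 0.4650 = 48.17 h

48.2 h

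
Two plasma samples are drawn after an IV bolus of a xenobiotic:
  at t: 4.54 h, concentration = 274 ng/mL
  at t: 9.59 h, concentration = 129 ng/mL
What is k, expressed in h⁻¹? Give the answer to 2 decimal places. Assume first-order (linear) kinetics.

k = ln(C₁/C₂) / (t₂ − t₁) = ln(274/129) / (9.59 − 4.54)
  = 0.7533 / 5.050 = 0.1492 h⁻¹

0.15 h⁻¹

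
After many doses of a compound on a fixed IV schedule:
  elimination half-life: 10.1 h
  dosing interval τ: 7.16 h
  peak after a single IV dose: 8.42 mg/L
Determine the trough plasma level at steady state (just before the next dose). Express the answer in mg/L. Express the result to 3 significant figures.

13.3 mg/L

k = ln2 / t½ = 0.693147 / 10.1 = 0.06863 h⁻¹
e^(−kτ) = e^(−0.06863 × 7.16) = 0.6118
Accumulation ratio R = 1 / (1 − e^(−kτ)) = 1 / (1 − 0.6118) = 2.576
Steady-state trough = C₀ × R × e^(−kτ) = 8.42 × 2.576 × 0.6118 = 13.27 mg/L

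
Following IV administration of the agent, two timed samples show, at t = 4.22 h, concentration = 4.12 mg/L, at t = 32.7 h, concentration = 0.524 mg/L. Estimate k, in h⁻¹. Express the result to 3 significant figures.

0.0724 h⁻¹

k = ln(C₁/C₂) / (t₂ − t₁) = ln(4.12/0.524) / (32.7 − 4.22)
  = 2.062 / 28.48 = 0.07240 h⁻¹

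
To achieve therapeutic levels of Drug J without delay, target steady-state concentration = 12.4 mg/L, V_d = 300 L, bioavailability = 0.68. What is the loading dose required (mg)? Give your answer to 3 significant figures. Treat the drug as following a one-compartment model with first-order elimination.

LD = Css × Vd / F = 12.4 × 300 / 0.68 = 5471 mg

5470 mg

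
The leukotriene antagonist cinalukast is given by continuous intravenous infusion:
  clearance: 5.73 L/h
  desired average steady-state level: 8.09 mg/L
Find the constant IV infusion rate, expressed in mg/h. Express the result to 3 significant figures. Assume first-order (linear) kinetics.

At steady state, infusion rate R₀ = Css × CL = 8.09 × 5.730 = 46.36 mg/h

46.4 mg/h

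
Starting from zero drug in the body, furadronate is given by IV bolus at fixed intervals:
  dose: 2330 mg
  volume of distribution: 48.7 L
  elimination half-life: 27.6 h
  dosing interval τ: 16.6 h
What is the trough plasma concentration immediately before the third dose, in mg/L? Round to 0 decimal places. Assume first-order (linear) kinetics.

52 mg/L

C₀ per dose = Dose / Vd = 2330 / 48.7 = 47.84 mg/L
k = ln2 / t½ = 0.693147 / 27.6 = 0.02511 h⁻¹
Fraction remaining after one interval: r = e^(−kτ) = e^(−0.02511 × 16.6) = 0.6591
Before dose 3, 2 doses have been given (aged 1τ, 2τ).
C_trough = C₀ × (r + r²) = 47.84 × (0.6591 + 0.4344) = 52.31 mg/L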